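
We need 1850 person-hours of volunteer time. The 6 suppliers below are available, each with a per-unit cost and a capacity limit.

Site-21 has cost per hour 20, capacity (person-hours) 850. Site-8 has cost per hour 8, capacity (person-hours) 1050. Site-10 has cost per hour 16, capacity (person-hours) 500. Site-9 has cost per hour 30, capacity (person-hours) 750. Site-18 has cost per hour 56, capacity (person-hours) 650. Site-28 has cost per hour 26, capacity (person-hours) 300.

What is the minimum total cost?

Use suppliers in increasing cost order.
Site-8 at 8: take all 1050 person-hours ; 800 still needed.
Site-10 at 16: take all 500 person-hours ; 300 still needed.
Take 300 from Site-21 at 20 to finish.
Site-28, Site-9, Site-18: unused.
Cost = 1050×8 + 500×16 + 300×20 = 22400.

22400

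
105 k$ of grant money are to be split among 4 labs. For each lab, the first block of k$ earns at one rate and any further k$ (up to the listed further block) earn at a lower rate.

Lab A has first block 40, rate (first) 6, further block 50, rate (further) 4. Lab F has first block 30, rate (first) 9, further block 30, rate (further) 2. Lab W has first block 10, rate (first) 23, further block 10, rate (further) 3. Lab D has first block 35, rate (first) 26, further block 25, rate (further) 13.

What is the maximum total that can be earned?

1765

Order all 8 blocks by rate: Lab D/tier1 26 > Lab W/tier1 23 > Lab D/tier2 13 > Lab F/tier1 9 > Lab A/tier1 6 > Lab A/tier2 4 > Lab W/tier2 3 > Lab F/tier2 2.
Lab D/tier1 (26): +35 → 70 left.
Lab W/tier1 (23): +10 → 60 left.
Lab D/tier2 (13): +25 → 35 left.
Fill Lab F tier1 block (30 at 9) → 5 left.
Lab A/tier1: +5 of 40 at 6; pool empty.
Total = 26×35 + 23×10 + 13×25 + 9×30 + 6×5 = 1765.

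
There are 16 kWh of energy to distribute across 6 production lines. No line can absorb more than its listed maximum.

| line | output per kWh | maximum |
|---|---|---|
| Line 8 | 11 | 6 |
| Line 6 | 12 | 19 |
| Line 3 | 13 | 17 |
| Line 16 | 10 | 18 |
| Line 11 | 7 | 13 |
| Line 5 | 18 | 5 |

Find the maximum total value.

Rank by output per kWh: Line 5 18 > Line 3 13 > Line 6 12 > Line 8 11 > Line 16 10 > Line 11 7.
Line 5 takes 5 to reach its cap of 5 — 11 left.
Line 3 has room for 17 but only 11 remain, so it gets 11.
Total = 13×11 + 18×5 = 233.

233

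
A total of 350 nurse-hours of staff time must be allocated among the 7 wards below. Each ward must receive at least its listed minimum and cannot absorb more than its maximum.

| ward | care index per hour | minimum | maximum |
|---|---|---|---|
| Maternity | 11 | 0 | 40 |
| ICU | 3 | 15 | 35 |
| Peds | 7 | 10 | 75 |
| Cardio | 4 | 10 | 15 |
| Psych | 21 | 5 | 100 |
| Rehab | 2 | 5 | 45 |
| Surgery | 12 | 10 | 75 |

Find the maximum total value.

4150

Meeting every minimum uses 0+15+10+10+5+5+10 = 55 nurse-hours, leaving 295.
Rank by care index per hour: Psych 21 > Surgery 12 > Maternity 11 > Peds 7 > Cardio 4 > ICU 3 > Rehab 2.
Psych takes 95 more to reach its cap of 100 → 200 left.
Surgery takes 65 more to reach its cap of 75 → 135 left.
Give Maternity 40 more to hit its cap of 40 → 95 left.
Peds takes 65 more to reach its cap of 75 → 30 left.
Cardio takes 5 more to reach its cap of 15 → 25 left.
ICU takes 20 more to reach its cap of 35 → 5 left.
Only 5 left; Rehab takes them to reach 10.
Total = 11×40 + 3×35 + 7×75 + 4×15 + 21×100 + 2×10 + 12×75 = 4150.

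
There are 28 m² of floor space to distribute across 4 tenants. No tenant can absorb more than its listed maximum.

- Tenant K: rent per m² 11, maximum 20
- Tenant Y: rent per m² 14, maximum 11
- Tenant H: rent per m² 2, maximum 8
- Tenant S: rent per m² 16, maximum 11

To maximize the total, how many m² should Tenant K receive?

Order the tenants by rent per m²: Tenant S 16 > Tenant Y 14 > Tenant K 11 > Tenant H 2.
Tenant S: +11 to 11 (cap) → 17 left.
Tenant Y takes 11 to reach its cap of 11 → 6 left.
Only 6 left; Tenant K takes them to reach 6.

6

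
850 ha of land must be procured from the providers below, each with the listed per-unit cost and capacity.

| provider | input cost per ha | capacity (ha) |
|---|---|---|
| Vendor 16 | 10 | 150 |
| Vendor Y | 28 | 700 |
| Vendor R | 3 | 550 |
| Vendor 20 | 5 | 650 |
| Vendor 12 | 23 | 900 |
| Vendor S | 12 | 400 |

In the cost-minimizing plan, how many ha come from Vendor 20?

300

Cheapest first:
Vendor R at 3: take all 550 ha ; 300 still needed.
Vendor 20 at 5: take 300 of its 650 ; requirement met.
Vendor 16, Vendor S, Vendor 12, Vendor Y: unused.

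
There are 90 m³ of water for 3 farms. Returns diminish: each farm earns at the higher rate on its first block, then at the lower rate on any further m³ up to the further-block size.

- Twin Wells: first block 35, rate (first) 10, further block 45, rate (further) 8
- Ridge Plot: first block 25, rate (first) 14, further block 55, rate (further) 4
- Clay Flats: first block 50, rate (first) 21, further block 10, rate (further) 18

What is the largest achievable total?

Treat each block as its own option and order by rate: Clay Flats/first 21 > Clay Flats/second 18 > Ridge Plot/first 14 > Twin Wells/first 10 > Twin Wells/second 8 > Ridge Plot/second 4.
Clay Flats/first (21): +50 ; 40 left.
Clay Flats second at 18: fill all 10 ; 30 left.
Ridge Plot/first (14): +25 ; 5 left.
Twin Wells/first: +5 of 35 at 10; pool empty.
Total = 21×50 + 18×10 + 14×25 + 10×5 = 1630.

1630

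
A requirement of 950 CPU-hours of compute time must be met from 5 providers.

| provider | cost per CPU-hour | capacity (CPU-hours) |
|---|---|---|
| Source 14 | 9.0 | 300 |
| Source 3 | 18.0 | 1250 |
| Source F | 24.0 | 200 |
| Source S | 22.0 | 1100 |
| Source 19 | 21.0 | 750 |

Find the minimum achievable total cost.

Use providers in increasing cost order.
Source 14 (9.0): use full 300 — 650 CPU-hours to go.
Source 3 at 18.0: take 650 of its 1250 — requirement met.
Source 19, Source S, Source F: unused.
Cost = 300×9.0 + 650×18.0 = 14400.

14400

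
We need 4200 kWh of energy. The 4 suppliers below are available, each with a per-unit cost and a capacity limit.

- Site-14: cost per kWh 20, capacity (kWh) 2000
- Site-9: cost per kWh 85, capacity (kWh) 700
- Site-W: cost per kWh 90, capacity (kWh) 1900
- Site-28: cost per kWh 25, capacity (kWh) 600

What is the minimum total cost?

195500

Use suppliers in increasing cost order.
Site-14 at 20: take all 2000 kWh ; 2200 still needed.
Site-28 (25): use full 600 ; 1600 kWh to go.
Site-9 (85): use full 700 ; 900 kWh to go.
Site-W (90): take the remaining 900 ; done.
Cost = 2000×20 + 600×25 + 700×85 + 900×90 = 195500.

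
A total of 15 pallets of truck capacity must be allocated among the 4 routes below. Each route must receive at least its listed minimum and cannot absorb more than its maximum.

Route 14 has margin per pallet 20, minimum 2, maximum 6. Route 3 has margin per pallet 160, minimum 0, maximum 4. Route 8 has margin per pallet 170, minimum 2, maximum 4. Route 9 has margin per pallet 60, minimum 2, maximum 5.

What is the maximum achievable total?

1660

Meeting every minimum uses 2+0+2+2 = 6 pallets, leaving 9.
Rank by margin per pallet: Route 8 170 > Route 3 160 > Route 9 60 > Route 14 20.
Route 8 takes 2 more to reach its cap of 4 ; 7 left.
Route 3: +4 to 4 (cap) ; 3 left.
Route 9 takes 3 more to reach its cap of 5 ; 0 left.
Total = 20×2 + 160×4 + 170×4 + 60×5 = 1660.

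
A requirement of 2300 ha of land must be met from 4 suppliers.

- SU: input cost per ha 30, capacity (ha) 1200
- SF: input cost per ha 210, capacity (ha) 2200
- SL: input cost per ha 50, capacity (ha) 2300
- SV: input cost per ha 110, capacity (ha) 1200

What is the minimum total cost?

Cheapest first:
SU (30): use full 1200 ; 1100 ha to go.
SL at 50: take 1100 of its 2300 ; requirement met.
SV, SF: unused.
Cost = 1200×30 + 1100×50 = 91000.

91000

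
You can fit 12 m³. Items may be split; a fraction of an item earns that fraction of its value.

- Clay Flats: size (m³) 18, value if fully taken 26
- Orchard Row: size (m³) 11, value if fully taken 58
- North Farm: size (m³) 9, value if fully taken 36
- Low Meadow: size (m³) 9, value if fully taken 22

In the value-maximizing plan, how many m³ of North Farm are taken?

Rank by value-to-size ratio: Orchard Row 58/11≈5.27, North Farm 36/9≈4, Low Meadow 22/9≈2.44, Clay Flats 26/18≈1.44.
Orchard Row: take in full, 11 m³ for value 58 ; 1 left.
Only 1 m³ remain; take 1/9 of North Farm for value 36×1/9 = 4.

1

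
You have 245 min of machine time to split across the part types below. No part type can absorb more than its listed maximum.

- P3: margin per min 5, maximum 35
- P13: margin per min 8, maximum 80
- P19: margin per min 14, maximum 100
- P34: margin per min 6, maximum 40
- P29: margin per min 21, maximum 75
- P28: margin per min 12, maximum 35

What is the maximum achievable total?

3675

Highest margin per min first: P29 21 > P19 14 > P28 12 > P13 8 > P34 6 > P3 5.
P29 takes 75 to reach its cap of 75 ; 170 left.
P19: +100 to 100 (cap) ; 70 left.
P28: +35 to 35 (cap) ; 35 left.
P13 has room for 80 but only 35 remain, so it gets 35.
Total = 8×35 + 14×100 + 21×75 + 12×35 = 3675.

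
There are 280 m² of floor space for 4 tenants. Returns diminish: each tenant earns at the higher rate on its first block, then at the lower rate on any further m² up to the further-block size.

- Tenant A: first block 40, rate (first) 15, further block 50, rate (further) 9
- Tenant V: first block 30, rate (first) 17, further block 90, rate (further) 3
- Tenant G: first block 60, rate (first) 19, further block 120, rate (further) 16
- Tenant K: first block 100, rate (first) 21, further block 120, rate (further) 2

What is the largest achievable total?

Order all 8 blocks by rate: Tenant K/first 21 > Tenant G/first 19 > Tenant V/first 17 > Tenant G/second 16 > Tenant A/first 15 > Tenant A/second 9 > Tenant V/second 3 > Tenant K/second 2.
Tenant K first at 21: fill all 100 → 180 left.
Tenant G first at 19: fill all 60 → 120 left.
Tenant V/first (17): +30 → 90 left.
Tenant G/second: +90 of 120 at 16; pool empty.
Total = 21×100 + 19×60 + 17×30 + 16×90 = 5190.

5190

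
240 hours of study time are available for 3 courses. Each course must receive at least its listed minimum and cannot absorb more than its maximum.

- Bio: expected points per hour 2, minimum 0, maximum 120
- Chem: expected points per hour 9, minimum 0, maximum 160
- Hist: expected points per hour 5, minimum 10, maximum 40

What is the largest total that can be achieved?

Meeting every minimum uses 0+0+10 = 10 hours, leaving 230.
Rank by expected points per hour: Chem 9 > Hist 5 > Bio 2.
Chem: +160 to 160 (cap) → 70 left.
Give Hist 30 more to hit its cap of 40 → 40 left.
Bio has room for 120 more but only 40 remain, so it gets 40.
Total = 2×40 + 9×160 + 5×40 = 1720.

1720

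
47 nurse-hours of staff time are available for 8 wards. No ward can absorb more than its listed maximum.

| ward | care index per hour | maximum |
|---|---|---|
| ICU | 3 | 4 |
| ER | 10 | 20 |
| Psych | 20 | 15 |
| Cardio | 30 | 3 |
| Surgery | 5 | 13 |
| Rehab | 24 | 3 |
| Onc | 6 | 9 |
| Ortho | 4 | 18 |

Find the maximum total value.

Rank by care index per hour: Cardio 30 > Rehab 24 > Psych 20 > ER 10 > Onc 6 > Surgery 5 > Ortho 4 > ICU 3.
Cardio takes 3 to reach its cap of 3 — 44 left.
Rehab: +3 to 3 (cap) — 41 left.
Give Psych 15 to hit its cap of 15 — 26 left.
ER takes 20 to reach its cap of 20 — 6 left.
Onc has room for 9 but only 6 remain, so it gets 6.
Total = 10×20 + 20×15 + 30×3 + 24×3 + 6×6 = 698.

698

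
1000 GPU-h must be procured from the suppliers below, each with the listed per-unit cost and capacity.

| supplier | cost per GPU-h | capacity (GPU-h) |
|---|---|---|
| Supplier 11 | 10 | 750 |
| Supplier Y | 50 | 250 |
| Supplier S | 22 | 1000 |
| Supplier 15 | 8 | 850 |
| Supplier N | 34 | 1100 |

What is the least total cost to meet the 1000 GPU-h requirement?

Fill from the cheapest supplier first.
Supplier 15 (8): use full 850 ; 150 GPU-h to go.
Supplier 11 at 10: take 150 of its 750 ; requirement met.
Supplier S, Supplier N, Supplier Y: unused.
Cost = 850×8 + 150×10 = 8300.

8300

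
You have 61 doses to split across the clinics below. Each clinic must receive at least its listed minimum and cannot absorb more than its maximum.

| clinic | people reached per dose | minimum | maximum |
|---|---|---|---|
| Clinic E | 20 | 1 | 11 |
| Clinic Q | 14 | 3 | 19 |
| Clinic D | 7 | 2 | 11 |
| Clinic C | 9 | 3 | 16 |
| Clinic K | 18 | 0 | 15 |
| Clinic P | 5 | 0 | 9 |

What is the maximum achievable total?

Meeting every minimum uses 1+3+2+3+0+0 = 9 doses, leaving 52.
Rank by people reached per dose: Clinic E 20 > Clinic K 18 > Clinic Q 14 > Clinic C 9 > Clinic D 7 > Clinic P 5.
Clinic E takes 10 more to reach its cap of 11 — 42 left.
Clinic K takes 15 more to reach its cap of 15 — 27 left.
Clinic Q: +16 to 19 (cap) — 11 left.
Clinic C: +11 (room for 13) → 14. Pool exhausted.
Total = 20×11 + 14×19 + 7×2 + 9×14 + 18×15 = 896.

896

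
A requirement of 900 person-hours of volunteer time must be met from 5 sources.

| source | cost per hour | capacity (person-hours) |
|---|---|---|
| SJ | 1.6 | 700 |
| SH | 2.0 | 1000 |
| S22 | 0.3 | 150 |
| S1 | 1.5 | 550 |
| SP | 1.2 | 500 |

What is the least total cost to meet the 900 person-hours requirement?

1020

Cheapest first:
S22 (0.3): use full 150 ; 750 person-hours to go.
Take 500 from SP at 1.2 ; need 250 more.
S1 at 1.5: take 250 of its 550 ; requirement met.
SJ, SH: unused.
Cost = 150×0.3 + 500×1.2 + 250×1.5 = 1020.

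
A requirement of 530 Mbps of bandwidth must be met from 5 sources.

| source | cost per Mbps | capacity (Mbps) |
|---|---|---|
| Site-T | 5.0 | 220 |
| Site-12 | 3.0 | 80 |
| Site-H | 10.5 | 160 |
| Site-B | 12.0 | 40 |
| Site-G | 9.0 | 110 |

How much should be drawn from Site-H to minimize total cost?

Cheapest first:
Site-12 at 3.0: take all 80 Mbps ; 450 still needed.
Site-T (5.0): use full 220 ; 230 Mbps to go.
Site-G (9.0): use full 110 ; 120 Mbps to go.
Take 120 from Site-H at 10.5 to finish.
Site-B: unused.

120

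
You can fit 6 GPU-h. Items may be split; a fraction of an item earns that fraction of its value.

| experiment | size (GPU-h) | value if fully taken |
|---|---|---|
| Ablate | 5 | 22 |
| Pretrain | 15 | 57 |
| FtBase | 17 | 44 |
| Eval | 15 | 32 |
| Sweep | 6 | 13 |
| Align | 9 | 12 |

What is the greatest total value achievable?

Rank by value-to-size ratio: Ablate 22/5≈4.4, Pretrain 57/15≈3.8, FtBase 44/17≈2.59, Sweep 13/6≈2.17, Eval 32/15≈2.13, Align 12/9≈1.33.
All 5 GPU-h of Ablate fit (value 22) — 1 remain.
1 GPU-h left: a 1/15 share of Pretrain gives 57×1/15 = 3.8.
Total value = 25.8.

25.8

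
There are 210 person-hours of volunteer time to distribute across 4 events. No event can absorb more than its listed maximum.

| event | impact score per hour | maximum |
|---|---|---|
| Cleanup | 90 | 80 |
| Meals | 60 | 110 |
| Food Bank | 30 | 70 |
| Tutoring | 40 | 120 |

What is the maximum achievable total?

Rank by impact score per hour: Cleanup 90 > Meals 60 > Tutoring 40 > Food Bank 30.
Cleanup takes 80 to reach its cap of 80 ; 130 left.
Give Meals 110 to hit its cap of 110 ; 20 left.
Tutoring: +20 (room for 120) → 20. Pool exhausted.
Total = 90×80 + 60×110 + 40×20 = 14600.

14600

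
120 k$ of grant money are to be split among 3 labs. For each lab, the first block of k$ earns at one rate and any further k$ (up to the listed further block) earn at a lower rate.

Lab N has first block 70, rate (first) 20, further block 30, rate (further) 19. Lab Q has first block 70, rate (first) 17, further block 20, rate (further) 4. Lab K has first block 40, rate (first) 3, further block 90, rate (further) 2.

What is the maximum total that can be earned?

2310

Order all 6 blocks by rate: Lab N/tier1 20 > Lab N/tier2 19 > Lab Q/tier1 17 > Lab Q/tier2 4 > Lab K/tier1 3 > Lab K/tier2 2.
Fill Lab N tier1 block (70 at 20) ; 50 left.
Fill Lab N tier2 block (30 at 19) ; 20 left.
20 remain; put them into Lab Q tier1 at 17.
Total = 20×70 + 19×30 + 17×20 = 2310.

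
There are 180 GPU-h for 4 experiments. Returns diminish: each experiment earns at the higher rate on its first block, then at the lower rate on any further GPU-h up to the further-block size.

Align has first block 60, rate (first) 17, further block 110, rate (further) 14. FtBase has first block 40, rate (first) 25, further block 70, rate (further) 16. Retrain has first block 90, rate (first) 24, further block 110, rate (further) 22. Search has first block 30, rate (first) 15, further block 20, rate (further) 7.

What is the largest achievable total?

4260

Order all 8 blocks by rate: FtBase/T1 25 > Retrain/T1 24 > Retrain/T2 22 > Align/T1 17 > FtBase/T2 16 > Search/T1 15 > Align/T2 14 > Search/T2 7.
FtBase T1 at 25: fill all 40 → 140 left.
Retrain T1 at 24: fill all 90 → 50 left.
50 remain; put them into Retrain T2 at 22.
Total = 25×40 + 24×90 + 22×50 = 4260.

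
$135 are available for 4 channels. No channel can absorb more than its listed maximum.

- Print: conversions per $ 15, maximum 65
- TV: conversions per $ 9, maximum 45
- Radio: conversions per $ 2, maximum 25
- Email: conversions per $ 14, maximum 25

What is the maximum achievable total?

Highest conversions per $ first: Print 15 > Email 14 > TV 9 > Radio 2.
Print takes 65 to reach its cap of 65 — 70 left.
Email takes 25 to reach its cap of 25 — 45 left.
TV: +45 to 45 (cap) — 0 left.
Total = 15×65 + 9×45 + 14×25 = 1730.

1730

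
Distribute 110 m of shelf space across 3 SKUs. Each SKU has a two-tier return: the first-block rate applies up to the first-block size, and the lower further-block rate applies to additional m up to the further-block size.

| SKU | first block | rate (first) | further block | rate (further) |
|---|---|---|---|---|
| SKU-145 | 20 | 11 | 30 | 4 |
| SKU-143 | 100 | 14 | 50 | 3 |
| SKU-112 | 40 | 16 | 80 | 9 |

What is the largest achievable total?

1620

Order all 6 blocks by rate: SKU-112/tier1 16 > SKU-143/tier1 14 > SKU-145/tier1 11 > SKU-112/tier2 9 > SKU-145/tier2 4 > SKU-143/tier2 3.
Fill SKU-112 tier1 block (40 at 16) → 70 left.
70 remain; put them into SKU-143 tier1 at 14.
Total = 16×40 + 14×70 = 1620.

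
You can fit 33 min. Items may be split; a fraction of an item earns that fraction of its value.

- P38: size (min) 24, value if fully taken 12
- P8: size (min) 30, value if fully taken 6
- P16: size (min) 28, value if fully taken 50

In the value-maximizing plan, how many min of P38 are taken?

5

Best value per unit of size first: P16 50/28≈1.79, P38 12/24≈0.5, P8 6/30≈0.2.
All 28 min of P16 fit (value 50) ; 5 remain.
Fill the last 5 min with part of P38: 5/24 of it earns 2.5.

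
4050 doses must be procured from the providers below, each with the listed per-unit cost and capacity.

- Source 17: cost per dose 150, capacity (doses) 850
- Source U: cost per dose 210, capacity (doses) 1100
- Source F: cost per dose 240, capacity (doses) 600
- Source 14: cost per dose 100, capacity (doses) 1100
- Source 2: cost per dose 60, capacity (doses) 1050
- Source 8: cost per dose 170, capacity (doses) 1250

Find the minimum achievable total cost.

479000

Fill from the cheapest provider first.
Take 1050 from Source 2 at 60 — need 3000 more.
Take 1100 from Source 14 at 100 — need 1900 more.
Source 17 (150): use full 850 — 1050 doses to go.
Take 1050 from Source 8 at 170 to finish.
Source U, Source F: unused.
Cost = 1050×60 + 1100×100 + 850×150 + 1050×170 = 479000.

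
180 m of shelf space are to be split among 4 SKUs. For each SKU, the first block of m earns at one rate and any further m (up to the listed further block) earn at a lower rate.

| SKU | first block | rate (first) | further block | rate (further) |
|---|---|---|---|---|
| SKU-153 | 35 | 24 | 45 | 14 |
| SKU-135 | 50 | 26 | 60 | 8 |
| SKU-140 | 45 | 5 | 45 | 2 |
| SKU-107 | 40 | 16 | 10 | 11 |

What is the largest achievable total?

3520

Treat each block as its own option and order by rate: SKU-135/T1 26 > SKU-153/T1 24 > SKU-107/T1 16 > SKU-153/T2 14 > SKU-107/T2 11 > SKU-135/T2 8 > SKU-140/T1 5 > SKU-140/T2 2.
Fill SKU-135 T1 block (50 at 26) ; 130 left.
SKU-153/T1 (24): +35 ; 95 left.
Fill SKU-107 T1 block (40 at 16) ; 55 left.
SKU-153 T2 at 14: fill all 45 ; 10 left.
Fill SKU-107 T2 block (10 at 11) ; 0 left.
Total = 26×50 + 24×35 + 16×40 + 14×45 + 11×10 = 3520.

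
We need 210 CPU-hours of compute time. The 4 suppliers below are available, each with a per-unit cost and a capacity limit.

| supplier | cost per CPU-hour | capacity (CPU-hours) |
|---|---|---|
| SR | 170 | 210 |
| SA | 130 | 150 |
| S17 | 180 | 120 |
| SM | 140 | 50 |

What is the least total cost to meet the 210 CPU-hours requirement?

28200

Cheapest first:
Take 150 from SA at 130 → need 60 more.
Take 50 from SM at 140 → need 10 more.
SR at 170: take 10 of its 210 → requirement met.
S17: unused.
Cost = 150×130 + 50×140 + 10×170 = 28200.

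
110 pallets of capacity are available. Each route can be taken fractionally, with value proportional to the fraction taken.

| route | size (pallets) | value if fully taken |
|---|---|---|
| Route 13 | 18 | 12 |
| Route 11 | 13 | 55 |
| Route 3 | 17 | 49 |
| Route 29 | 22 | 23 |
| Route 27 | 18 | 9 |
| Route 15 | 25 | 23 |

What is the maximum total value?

Sort by value density: Route 11 55/13≈4.23, Route 3 49/17≈2.88, Route 29 23/22≈1.05, Route 15 23/25≈0.92, Route 13 12/18≈0.667, Route 27 9/18≈0.5.
Take all of Route 11 (13 pallets, value 55) — 97 pallets left.
Route 3: take in full, 17 pallets for value 49 — 80 left.
All 22 pallets of Route 29 fit (value 23) — 58 remain.
All 25 pallets of Route 15 fit (value 23) — 33 remain.
All 18 pallets of Route 13 fit (value 12) — 15 remain.
Fill the last 15 pallets with part of Route 27: 15/18 of it earns 7.5.
Total value = 169.5.

169.5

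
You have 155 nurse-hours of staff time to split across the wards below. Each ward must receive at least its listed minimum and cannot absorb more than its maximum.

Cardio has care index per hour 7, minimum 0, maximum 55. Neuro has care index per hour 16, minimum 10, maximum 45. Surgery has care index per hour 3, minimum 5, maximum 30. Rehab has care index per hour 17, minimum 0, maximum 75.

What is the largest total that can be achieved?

2220

Meeting every minimum uses 0+10+5+0 = 15 nurse-hours, leaving 140.
Rank by care index per hour: Rehab 17 > Neuro 16 > Cardio 7 > Surgery 3.
Rehab takes 75 more to reach its cap of 75 — 65 left.
Neuro takes 35 more to reach its cap of 45 — 30 left.
Cardio: +30 (room for 55) → 30. Pool exhausted.
Total = 7×30 + 16×45 + 3×5 + 17×75 = 2220.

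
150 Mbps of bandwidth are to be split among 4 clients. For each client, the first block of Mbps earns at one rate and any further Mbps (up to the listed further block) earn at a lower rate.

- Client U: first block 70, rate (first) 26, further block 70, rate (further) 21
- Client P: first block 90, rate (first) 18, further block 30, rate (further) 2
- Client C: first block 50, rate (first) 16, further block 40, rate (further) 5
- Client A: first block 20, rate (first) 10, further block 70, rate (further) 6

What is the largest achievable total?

3470

Order all 8 blocks by rate: Client U/first 26 > Client U/second 21 > Client P/first 18 > Client C/first 16 > Client A/first 10 > Client A/second 6 > Client C/second 5 > Client P/second 2.
Fill Client U first block (70 at 26) → 80 left.
Client U/second (21): +70 → 10 left.
10 remain; put them into Client P first at 18.
Total = 26×70 + 21×70 + 18×10 = 3470.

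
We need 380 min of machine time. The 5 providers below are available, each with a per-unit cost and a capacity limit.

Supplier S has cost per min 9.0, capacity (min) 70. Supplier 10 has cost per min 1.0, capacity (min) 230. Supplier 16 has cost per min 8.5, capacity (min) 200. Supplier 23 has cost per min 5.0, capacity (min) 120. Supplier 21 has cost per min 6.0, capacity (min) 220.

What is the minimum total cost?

Use providers in increasing cost order.
Supplier 10 (1.0): use full 230 — 150 min to go.
Take 120 from Supplier 23 at 5.0 — need 30 more.
Take 30 from Supplier 21 at 6.0 to finish.
Supplier 16, Supplier S: unused.
Cost = 230×1.0 + 120×5.0 + 30×6.0 = 1010.

1010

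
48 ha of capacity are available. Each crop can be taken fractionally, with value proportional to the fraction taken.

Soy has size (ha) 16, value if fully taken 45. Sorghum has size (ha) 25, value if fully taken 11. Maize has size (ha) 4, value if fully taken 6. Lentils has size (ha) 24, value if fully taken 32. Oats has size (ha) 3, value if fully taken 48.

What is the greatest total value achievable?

Rank by value-to-size ratio: Oats 48/3≈16, Soy 45/16≈2.81, Maize 6/4≈1.5, Lentils 32/24≈1.33, Sorghum 11/25≈0.44.
Take all of Oats (3 ha, value 48) — 45 ha left.
Soy: take in full, 16 ha for value 45 — 29 left.
Take all of Maize (4 ha, value 6) — 25 ha left.
All 24 ha of Lentils fit (value 32) — 1 remain.
Only 1 ha remain; take 1/25 of Sorghum for value 11×1/25 = 0.44.
Total value = 131.44.

131.44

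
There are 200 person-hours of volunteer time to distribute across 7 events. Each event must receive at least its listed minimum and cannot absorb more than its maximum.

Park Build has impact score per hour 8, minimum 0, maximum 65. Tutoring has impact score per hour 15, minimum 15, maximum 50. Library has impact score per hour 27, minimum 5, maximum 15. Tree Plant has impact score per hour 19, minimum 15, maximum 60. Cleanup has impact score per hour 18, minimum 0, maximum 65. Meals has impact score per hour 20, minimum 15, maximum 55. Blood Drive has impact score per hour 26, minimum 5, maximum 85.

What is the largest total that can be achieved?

Meeting every minimum uses 0+15+5+15+0+15+5 = 55 person-hours, leaving 145.
Highest impact score per hour first: Library 27 > Blood Drive 26 > Meals 20 > Tree Plant 19 > Cleanup 18 > Tutoring 15 > Park Build 8.
Library: +10 to 15 (cap) ; 135 left.
Give Blood Drive 80 more to hit its cap of 85 ; 55 left.
Meals: +40 to 55 (cap) ; 15 left.
Only 15 left; Tree Plant takes them to reach 30.
Total = 15×15 + 27×15 + 19×30 + 20×55 + 26×85 = 4510.

4510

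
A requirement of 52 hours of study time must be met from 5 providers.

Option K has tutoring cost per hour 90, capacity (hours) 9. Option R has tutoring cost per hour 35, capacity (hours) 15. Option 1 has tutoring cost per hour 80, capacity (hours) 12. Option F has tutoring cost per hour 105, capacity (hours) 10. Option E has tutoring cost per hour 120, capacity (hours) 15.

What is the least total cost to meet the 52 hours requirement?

4065

Use providers in increasing cost order.
Take 15 from Option R at 35 → need 37 more.
Take 12 from Option 1 at 80 → need 25 more.
Take 9 from Option K at 90 → need 16 more.
Take 10 from Option F at 105 → need 6 more.
Option E (120): take the remaining 6 → done.
Cost = 15×35 + 12×80 + 9×90 + 10×105 + 6×120 = 4065.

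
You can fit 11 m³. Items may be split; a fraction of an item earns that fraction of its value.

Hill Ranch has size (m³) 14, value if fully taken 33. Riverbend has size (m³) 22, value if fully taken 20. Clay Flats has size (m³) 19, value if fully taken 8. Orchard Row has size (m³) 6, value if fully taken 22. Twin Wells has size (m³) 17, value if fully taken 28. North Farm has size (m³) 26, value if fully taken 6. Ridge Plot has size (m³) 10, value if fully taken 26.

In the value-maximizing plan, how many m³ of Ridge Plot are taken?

Best value per unit of size first: Orchard Row 22/6≈3.67, Ridge Plot 26/10≈2.6, Hill Ranch 33/14≈2.36, Twin Wells 28/17≈1.65, Riverbend 20/22≈0.909, Clay Flats 8/19≈0.421, North Farm 6/26≈0.231.
Take all of Orchard Row (6 m³, value 22) → 5 m³ left.
5 m³ left: a 5/10 share of Ridge Plot gives 26×5/10 = 13.

5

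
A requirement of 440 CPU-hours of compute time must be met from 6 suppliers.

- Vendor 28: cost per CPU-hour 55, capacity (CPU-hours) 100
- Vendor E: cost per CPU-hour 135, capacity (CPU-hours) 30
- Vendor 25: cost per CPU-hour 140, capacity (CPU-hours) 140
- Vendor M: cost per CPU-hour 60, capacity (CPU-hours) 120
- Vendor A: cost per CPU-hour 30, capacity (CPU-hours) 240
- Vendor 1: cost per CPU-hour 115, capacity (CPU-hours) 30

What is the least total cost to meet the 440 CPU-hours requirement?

Use suppliers in increasing cost order.
Take 240 from Vendor A at 30 ; need 200 more.
Vendor 28 (55): use full 100 ; 100 CPU-hours to go.
Take 100 from Vendor M at 60 to finish.
Vendor 1, Vendor E, Vendor 25: unused.
Cost = 240×30 + 100×55 + 100×60 = 18700.

18700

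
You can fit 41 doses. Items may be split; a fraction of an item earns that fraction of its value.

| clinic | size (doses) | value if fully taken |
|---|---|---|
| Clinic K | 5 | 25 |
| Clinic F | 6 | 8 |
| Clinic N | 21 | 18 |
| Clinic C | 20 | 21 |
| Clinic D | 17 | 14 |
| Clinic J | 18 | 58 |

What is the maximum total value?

Rank by value-to-size ratio: Clinic K 25/5≈5, Clinic J 58/18≈3.22, Clinic F 8/6≈1.33, Clinic C 21/20≈1.05, Clinic N 18/21≈0.857, Clinic D 14/17≈0.824.
Take all of Clinic K (5 doses, value 25) — 36 doses left.
Take all of Clinic J (18 doses, value 58) — 18 doses left.
Take all of Clinic F (6 doses, value 8) — 12 doses left.
Only 12 doses remain; take 12/20 of Clinic C for value 21×12/20 = 12.6.
Total value = 103.6.

103.6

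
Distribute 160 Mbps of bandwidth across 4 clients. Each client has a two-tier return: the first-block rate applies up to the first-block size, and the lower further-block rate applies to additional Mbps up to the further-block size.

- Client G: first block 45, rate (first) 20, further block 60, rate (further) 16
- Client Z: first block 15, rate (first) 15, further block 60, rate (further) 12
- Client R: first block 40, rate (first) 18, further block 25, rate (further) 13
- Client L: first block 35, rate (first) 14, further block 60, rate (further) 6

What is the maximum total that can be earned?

Order all 8 blocks by rate: Client G/tier1 20 > Client R/tier1 18 > Client G/tier2 16 > Client Z/tier1 15 > Client L/tier1 14 > Client R/tier2 13 > Client Z/tier2 12 > Client L/tier2 6.
Client G/tier1 (20): +45 → 115 left.
Client R/tier1 (18): +40 → 75 left.
Client G/tier2 (16): +60 → 15 left.
Client Z tier1 at 15: fill all 15 → 0 left.
Total = 20×45 + 18×40 + 16×60 + 15×15 = 2805.

2805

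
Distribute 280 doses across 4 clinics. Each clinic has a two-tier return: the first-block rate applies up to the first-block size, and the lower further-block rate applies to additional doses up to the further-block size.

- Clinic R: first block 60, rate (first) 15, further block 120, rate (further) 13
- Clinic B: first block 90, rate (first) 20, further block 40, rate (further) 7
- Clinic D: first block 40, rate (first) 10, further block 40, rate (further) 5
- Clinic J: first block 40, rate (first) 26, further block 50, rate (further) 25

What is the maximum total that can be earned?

5510

Rank every tier by rate: Clinic J/T1 26 > Clinic J/T2 25 > Clinic B/T1 20 > Clinic R/T1 15 > Clinic R/T2 13 > Clinic D/T1 10 > Clinic B/T2 7 > Clinic D/T2 5.
Clinic J/T1 (26): +40 — 240 left.
Clinic J T2 at 25: fill all 50 — 190 left.
Fill Clinic B T1 block (90 at 20) — 100 left.
Clinic R T1 at 15: fill all 60 — 40 left.
40 remain; put them into Clinic R T2 at 13.
Total = 26×40 + 25×50 + 20×90 + 15×60 + 13×40 = 5510.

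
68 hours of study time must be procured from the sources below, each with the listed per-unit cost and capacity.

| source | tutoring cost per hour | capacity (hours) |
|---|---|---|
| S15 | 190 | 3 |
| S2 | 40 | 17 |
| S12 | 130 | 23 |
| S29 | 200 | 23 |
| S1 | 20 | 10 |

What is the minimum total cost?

Fill from the cheapest source first.
Take 10 from S1 at 20 — need 58 more.
S2 (40): use full 17 — 41 hours to go.
Take 23 from S12 at 130 — need 18 more.
S15 at 190: take all 3 hours — 15 still needed.
S29 (200): take the remaining 15 — done.
Cost = 10×20 + 17×40 + 23×130 + 3×190 + 15×200 = 7440.

7440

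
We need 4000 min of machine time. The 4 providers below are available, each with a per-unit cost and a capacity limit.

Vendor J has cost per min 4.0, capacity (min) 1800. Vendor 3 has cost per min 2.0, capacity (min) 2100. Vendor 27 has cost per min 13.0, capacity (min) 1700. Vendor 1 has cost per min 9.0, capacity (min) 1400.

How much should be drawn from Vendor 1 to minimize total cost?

Fill from the cheapest provider first.
Vendor 3 at 2.0: take all 2100 min ; 1900 still needed.
Take 1800 from Vendor J at 4.0 ; need 100 more.
Vendor 1 at 9.0: take 100 of its 1400 ; requirement met.
Vendor 27: unused.

100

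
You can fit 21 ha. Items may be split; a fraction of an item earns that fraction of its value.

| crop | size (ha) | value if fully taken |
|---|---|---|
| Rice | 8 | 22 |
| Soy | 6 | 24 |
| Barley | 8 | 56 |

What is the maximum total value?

99.25

Sort by value density: Barley 56/8≈7, Soy 24/6≈4, Rice 22/8≈2.75.
All 8 ha of Barley fit (value 56) — 13 remain.
Take all of Soy (6 ha, value 24) — 7 ha left.
Fill the last 7 ha with part of Rice: 7/8 of it earns 19.25.
Total value = 99.25.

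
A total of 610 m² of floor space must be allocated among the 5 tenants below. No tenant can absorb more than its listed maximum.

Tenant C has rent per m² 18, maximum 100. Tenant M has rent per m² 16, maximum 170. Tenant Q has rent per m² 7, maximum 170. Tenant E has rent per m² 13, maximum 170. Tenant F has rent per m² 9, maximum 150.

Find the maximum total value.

Highest rent per m² first: Tenant C 18 > Tenant M 16 > Tenant E 13 > Tenant F 9 > Tenant Q 7.
Give Tenant C 100 to hit its cap of 100 — 510 left.
Give Tenant M 170 to hit its cap of 170 — 340 left.
Give Tenant E 170 to hit its cap of 170 — 170 left.
Give Tenant F 150 to hit its cap of 150 — 20 left.
Only 20 left; Tenant Q takes them to reach 20.
Total = 18×100 + 16×170 + 7×20 + 13×170 + 9×150 = 8220.

8220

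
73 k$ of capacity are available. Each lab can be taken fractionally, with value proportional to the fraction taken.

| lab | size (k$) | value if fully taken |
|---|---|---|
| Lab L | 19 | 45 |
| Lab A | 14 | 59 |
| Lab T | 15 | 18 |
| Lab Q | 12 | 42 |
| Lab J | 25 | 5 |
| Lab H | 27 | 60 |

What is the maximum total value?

207.2

Sort by value density: Lab A 59/14≈4.21, Lab Q 42/12≈3.5, Lab L 45/19≈2.37, Lab H 60/27≈2.22, Lab T 18/15≈1.2, Lab J 5/25≈0.2.
All 14 k$ of Lab A fit (value 59) — 59 remain.
Lab Q: take in full, 12 k$ for value 42 — 47 left.
All 19 k$ of Lab L fit (value 45) — 28 remain.
Lab H: take in full, 27 k$ for value 60 — 1 left.
Only 1 k$ remain; take 1/15 of Lab T for value 18×1/15 = 1.2.
Total value = 207.2.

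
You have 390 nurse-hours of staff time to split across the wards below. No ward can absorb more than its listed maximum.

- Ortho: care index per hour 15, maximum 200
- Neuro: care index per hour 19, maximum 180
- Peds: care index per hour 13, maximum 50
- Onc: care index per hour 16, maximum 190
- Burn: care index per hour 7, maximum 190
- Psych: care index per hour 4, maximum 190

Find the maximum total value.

6760

Highest care index per hour first: Neuro 19 > Onc 16 > Ortho 15 > Peds 13 > Burn 7 > Psych 4.
Neuro takes 180 to reach its cap of 180 — 210 left.
Onc: +190 to 190 (cap) — 20 left.
Ortho has room for 200 but only 20 remain, so it gets 20.
Total = 15×20 + 19×180 + 16×190 = 6760.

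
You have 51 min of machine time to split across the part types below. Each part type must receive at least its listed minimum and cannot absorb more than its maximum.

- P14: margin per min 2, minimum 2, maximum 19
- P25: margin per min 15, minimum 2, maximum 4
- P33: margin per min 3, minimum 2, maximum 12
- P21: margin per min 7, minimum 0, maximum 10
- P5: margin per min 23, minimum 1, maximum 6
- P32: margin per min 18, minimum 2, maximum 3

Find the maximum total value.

Meeting every minimum uses 2+2+2+0+1+2 = 9 min, leaving 42.
Rank by margin per min: P5 23 > P32 18 > P25 15 > P21 7 > P33 3 > P14 2.
P5 takes 5 more to reach its cap of 6 → 37 left.
P32 takes 1 more to reach its cap of 3 → 36 left.
P25: +2 to 4 (cap) → 34 left.
P21 takes 10 more to reach its cap of 10 → 24 left.
Give P33 10 more to hit its cap of 12 → 14 left.
P14: +14 (room for 17) → 16. Pool exhausted.
Total = 2×16 + 15×4 + 3×12 + 7×10 + 23×6 + 18×3 = 390.

390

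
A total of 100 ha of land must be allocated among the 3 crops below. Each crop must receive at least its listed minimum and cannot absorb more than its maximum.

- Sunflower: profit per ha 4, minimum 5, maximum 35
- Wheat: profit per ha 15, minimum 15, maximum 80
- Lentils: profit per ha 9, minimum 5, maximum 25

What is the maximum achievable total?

Meeting every minimum uses 5+15+5 = 25 ha, leaving 75.
Rank by profit per ha: Wheat 15 > Lentils 9 > Sunflower 4.
Wheat: +65 to 80 (cap) → 10 left.
Only 10 left; Lentils takes them to reach 15.
Total = 4×5 + 15×80 + 9×15 = 1355.

1355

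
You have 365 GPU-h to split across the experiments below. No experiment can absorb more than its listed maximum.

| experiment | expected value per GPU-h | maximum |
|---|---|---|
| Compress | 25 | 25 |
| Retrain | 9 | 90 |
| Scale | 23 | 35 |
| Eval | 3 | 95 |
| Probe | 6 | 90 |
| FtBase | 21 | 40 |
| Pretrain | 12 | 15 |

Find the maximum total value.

4010

Rank by expected value per GPU-h: Compress 25 > Scale 23 > FtBase 21 > Pretrain 12 > Retrain 9 > Probe 6 > Eval 3.
Give Compress 25 to hit its cap of 25 ; 340 left.
Scale: +35 to 35 (cap) ; 305 left.
FtBase takes 40 to reach its cap of 40 ; 265 left.
Give Pretrain 15 to hit its cap of 15 ; 250 left.
Retrain: +90 to 90 (cap) ; 160 left.
Probe: +90 to 90 (cap) ; 70 left.
Eval has room for 95 but only 70 remain, so it gets 70.
Total = 25×25 + 9×90 + 23×35 + 3×70 + 6×90 + 21×40 + 12×15 = 4010.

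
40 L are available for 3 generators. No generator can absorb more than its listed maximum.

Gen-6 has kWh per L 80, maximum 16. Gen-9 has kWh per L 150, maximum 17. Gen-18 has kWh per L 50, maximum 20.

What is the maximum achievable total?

Order the generators by kWh per L: Gen-9 150 > Gen-6 80 > Gen-18 50.
Gen-9 takes 17 to reach its cap of 17 → 23 left.
Give Gen-6 16 to hit its cap of 16 → 7 left.
Gen-18 has room for 20 but only 7 remain, so it gets 7.
Total = 80×16 + 150×17 + 50×7 = 4180.

4180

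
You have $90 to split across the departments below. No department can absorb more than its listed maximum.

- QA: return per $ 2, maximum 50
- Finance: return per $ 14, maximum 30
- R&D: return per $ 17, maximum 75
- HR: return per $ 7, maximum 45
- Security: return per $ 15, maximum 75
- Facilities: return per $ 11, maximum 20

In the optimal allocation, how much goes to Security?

Rank by return per $: R&D 17 > Security 15 > Finance 14 > Facilities 11 > HR 7 > QA 2.
Give R&D 75 to hit its cap of 75 → 15 left.
Security has room for 75 but only 15 remain, so it gets 15.

15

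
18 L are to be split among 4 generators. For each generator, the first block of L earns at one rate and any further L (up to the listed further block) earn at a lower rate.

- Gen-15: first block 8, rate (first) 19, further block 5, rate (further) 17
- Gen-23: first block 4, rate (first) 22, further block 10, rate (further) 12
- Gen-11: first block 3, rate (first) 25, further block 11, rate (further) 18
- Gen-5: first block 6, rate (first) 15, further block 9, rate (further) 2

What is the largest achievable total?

369

Treat each block as its own option and order by rate: Gen-11/T1 25 > Gen-23/T1 22 > Gen-15/T1 19 > Gen-11/T2 18 > Gen-15/T2 17 > Gen-5/T1 15 > Gen-23/T2 12 > Gen-5/T2 2.
Gen-11 T1 at 25: fill all 3 → 15 left.
Gen-23/T1 (22): +4 → 11 left.
Fill Gen-15 T1 block (8 at 19) → 3 left.
3 remain; put them into Gen-11 T2 at 18.
Total = 25×3 + 22×4 + 19×8 + 18×3 = 369.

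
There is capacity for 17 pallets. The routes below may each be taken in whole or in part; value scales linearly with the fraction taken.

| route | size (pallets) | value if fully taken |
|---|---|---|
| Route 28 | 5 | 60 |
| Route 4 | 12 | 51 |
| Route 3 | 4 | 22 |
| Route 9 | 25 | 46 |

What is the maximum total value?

116

Sort by value density: Route 28 60/5≈12, Route 3 22/4≈5.5, Route 4 51/12≈4.25, Route 9 46/25≈1.84.
Take all of Route 28 (5 pallets, value 60) — 12 pallets left.
Route 3: take in full, 4 pallets for value 22 — 8 left.
Fill the last 8 pallets with part of Route 4: 8/12 of it earns 34.
Total value = 116.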